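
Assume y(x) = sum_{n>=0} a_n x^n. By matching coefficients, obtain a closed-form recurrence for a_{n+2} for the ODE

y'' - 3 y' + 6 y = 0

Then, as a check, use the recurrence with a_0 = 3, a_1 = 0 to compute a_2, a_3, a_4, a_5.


Substitute y = sum_n a_n x^n.
y''(x) has coefficient (n+2)(n+1) a_{n+2} at x^n;
-3 y'(x) has coefficient -3 (n+1) a_{n+1} at x^n;
6 y(x) has coefficient 6 a_n at x^n.
Matching x^n: (n+2)(n+1) a_{n+2} - 3 (n+1) a_{n+1} + 6 a_n = 0.
Thus a_{n+2} = [3 (n+1) a_{n+1} - 6 a_n] / ((n+1)(n+2)).

Check with a_0 = 3, a_1 = 0 (apply the recurrence for n = 0, 1, 2, 3): a_0 = 3, a_1 = 0, a_2 = -9, a_3 = -9, a_4 = -9/4, a_5 = 27/20.

a_(n+2) = [3 (n+1) a_(n+1) - 6 a_n] / ((n+1)(n+2)); check: a_0 = 3, a_1 = 0, a_2 = -9, a_3 = -9, a_4 = -9/4, a_5 = 27/20


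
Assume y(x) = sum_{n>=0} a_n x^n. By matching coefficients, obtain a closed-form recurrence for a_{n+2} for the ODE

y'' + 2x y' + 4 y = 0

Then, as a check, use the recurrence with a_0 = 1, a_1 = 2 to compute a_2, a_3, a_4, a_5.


Substitute y = sum_n a_n x^n.
y''(x) has coefficient (n+2)(n+1) a_{n+2} at x^n;
2 x y'(x) has coefficient 2 n a_n at x^n (shift);
4 y(x) has coefficient 4 a_n at x^n.
Matching x^n: (n+2)(n+1) a_{n+2} + (2n + 4) a_n = 0.
Thus a_{n+2} = (-2n - 4) / ((n+1)(n+2)) * a_n.

Check with a_0 = 1, a_1 = 2 (apply the recurrence for n = 0, 1, 2, 3): a_0 = 1, a_1 = 2, a_2 = -2, a_3 = -2, a_4 = 4/3, a_5 = 1.

a_(n+2) = (-2n - 4) / ((n+1)(n+2)) * a_n; check: a_0 = 1, a_1 = 2, a_2 = -2, a_3 = -2, a_4 = 4/3, a_5 = 1


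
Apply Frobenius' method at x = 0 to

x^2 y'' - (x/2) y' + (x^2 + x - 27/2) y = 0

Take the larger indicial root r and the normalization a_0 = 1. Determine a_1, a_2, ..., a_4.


Write in Frobenius form y'' + (p(x)/x) y' + (q(x)/x^2) y = 0:
  p(x) = -1/2,  q(x) = x^2 + x - 27/2.
Indicial equation: r(r-1) + (-1/2) r + (-27/2) = 0 -> roots r_1 = 9/2, r_2 = -3.
Take r = r_1 = 9/2. Let y(x) = x^r sum_{n>=0} a_n x^n with a_0 = 1.
Substitute y = x^r sum a_n x^n and match x^{r+n}. The recurrence is
  D(n) a_n + 1 a_{n-1} + 1 a_{n-2} = 0,  where D(n) = (r+n)(r+n-1) + (-1/2)(r+n) + (-27/2).
  a_n = [-1 a_{n-1} - 1 a_{n-2}] / D(n).
Since the indicial polynomial factors as (r - r_1)(r - r_2), D(n) = (r_1 + n - r_1)(r_1 + n - r_2) = n(n + 15/2).
Evaluating step by step (a_0 = 1):
  n = 1: D(1) = 1(1 + 15/2) = 17/2; numerator = -1(1) = -1; a_1 = (-1)/(17/2) = -2/17
  n = 2: D(2) = 2(2 + 15/2) = 19; numerator = -1(-2/17) - 1(1) = -15/17; a_2 = (-15/17)/(19) = -15/323
  n = 3: D(3) = 3(3 + 15/2) = 63/2; numerator = -1(-15/323) - 1(-2/17) = 53/323; a_3 = (53/323)/(63/2) = 106/20349
  n = 4: D(4) = 4(4 + 15/2) = 46; numerator = -1(106/20349) - 1(-15/323) = 839/20349; a_4 = (839/20349)/(46) = 839/936054

r = 9/2; a_0 = 1; a_1 = -2/17; a_2 = -15/323; a_3 = 106/20349; a_4 = 839/936054


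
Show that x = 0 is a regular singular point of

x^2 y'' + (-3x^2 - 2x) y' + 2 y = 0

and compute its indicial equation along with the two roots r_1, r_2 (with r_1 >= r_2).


Divide by x^2 to reach normal form y'' + P_1(x) y' + P_2(x) y = 0 with P_1(x) = -3 - 2/x and P_2(x) = 2/x^2.
x = 0 is a singular point because the y'-coefficient -3 - 2/x has a pole at x = 0 and the y-coefficient 2/x^2 has a pole at x = 0.
It is a regular singular point because x P_1(x) = p(x) = -3x - 2 and x^2 P_2(x) = q(x) = 2 are polynomials, hence analytic at x = 0.
p(0) = -2,  q(0) = 2.
Indicial equation: r(r-1) + p(0) r + q(0) = 0, i.e. r^2 + (p(0) - 1) r + q(0) = 0, i.e. r^2 - 3 r + 2 = 0.
Discriminant: (-3)^2 - 4(2) = 1, so r = (3 ± 1)/2.
Solving: r_1 = 2, r_2 = 1.

indicial: r^2 - 3 r + 2 = 0; roots r_1 = 2, r_2 = 1


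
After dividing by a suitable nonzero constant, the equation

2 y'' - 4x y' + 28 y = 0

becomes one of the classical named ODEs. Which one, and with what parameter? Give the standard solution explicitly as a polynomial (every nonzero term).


All three coefficients share the factor 2; dividing through by 2 gives  y'' - 2x y' + 14 y = 0.
This matches the Hermite equation y'' - 2x y' + 2n y = 0 with 2n = 14, so n = 7; the polynomial solution is H_7(x).
With y = sum_k a_k x^k, matching x^k gives (k+2)(k+1) a_{k+2} = 2(k - n) a_k = 2(k - 7) a_k. The right side vanishes at k = 7, so the series with the parity of 7 terminates at degree 7.
Standard normalization: leading coefficient of H_n is 2^n, so a_7 = 2^7 = 128. Work downward with a_k = (k+1)(k+2) a_{k+2} / (2(k - n)):
  a_5 = (6)(7)(128) / (2(5 - 7)) = 5376/(-4) = -1344
  a_3 = (4)(5)(-1344) / (2(3 - 7)) = -26880/(-8) = 3360
  a_1 = (2)(3)(3360) / (2(1 - 7)) = 20160/(-12) = -1680
Hence H_7(x) = 128 x^7 - 1344 x^5 + 3360 x^3 - 1680 x.

H_7(x); series = 128 x^7 - 1344 x^5 + 3360 x^3 - 1680 x


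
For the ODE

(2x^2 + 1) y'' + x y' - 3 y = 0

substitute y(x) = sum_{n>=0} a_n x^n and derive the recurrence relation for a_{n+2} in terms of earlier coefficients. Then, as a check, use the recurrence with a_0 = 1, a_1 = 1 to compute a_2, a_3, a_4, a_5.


Substitute y = sum_n a_n x^n.
(1 + 2 x^2) y'' contributes (n+2)(n+1) a_{n+2} + 2 n(n-1) a_n at x^n.
x y'(x) contributes n a_n at x^n.
-3 y(x) contributes -3 a_n at x^n.
Matching x^n: (n+2)(n+1) a_{n+2} + (2 n(n-1) + n - 3) a_n = 0.
Thus a_{n+2} = (-2 n(n-1) - n + 3) / ((n+1)(n+2)) * a_n.

Check with a_0 = 1, a_1 = 1 (apply the recurrence for n = 0, 1, 2, 3): a_0 = 1, a_1 = 1, a_2 = 3/2, a_3 = 1/3, a_4 = -3/8, a_5 = -1/5.

a_(n+2) = (-2 n(n-1) - n + 3) / ((n+1)(n+2)) * a_n; check: a_0 = 1, a_1 = 1, a_2 = 3/2, a_3 = 1/3, a_4 = -3/8, a_5 = -1/5


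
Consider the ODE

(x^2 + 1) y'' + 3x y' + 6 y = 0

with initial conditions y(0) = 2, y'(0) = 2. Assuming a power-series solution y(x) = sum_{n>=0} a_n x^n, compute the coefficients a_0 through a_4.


Ansatz: y(x) = sum_{n>=0} a_n x^n, so y'(x) = sum_{n>=1} n a_n x^(n-1) and y''(x) = sum_{n>=2} n(n-1) a_n x^(n-2).
Substitute into P(x) y'' + Q(x) y' + R(x) y = 0 with P(x) = x^2 + 1, Q(x) = 3x, R(x) = 6, and match powers of x.
Initial conditions: a_0 = 2, a_1 = 2.
Setting the coefficient of each power of x to zero and solving order by order (substituting the coefficients already found):
  x^0: 2 a_2 + 6 a_0 = 0  ->  2 a_2 = -6 a_0 = -12  ->  a_2 = -6
  x^1: 6 a_3 + 9 a_1 = 0  ->  6 a_3 = -9 a_1 = -18  ->  a_3 = -3
  x^2: 12 a_4 + 14 a_2 = 0  ->  12 a_4 = -14 a_2 = 84  ->  a_4 = 7
Truncated series: y(x) = 2 + 2 x - 6 x^2 - 3 x^3 + 7 x^4 + O(x^5).

a_0 = 2; a_1 = 2; a_2 = -6; a_3 = -3; a_4 = 7


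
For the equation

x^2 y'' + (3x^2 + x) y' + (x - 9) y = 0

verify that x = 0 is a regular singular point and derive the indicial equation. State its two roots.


Divide by x^2 to reach normal form y'' + P_1(x) y' + P_2(x) y = 0 with P_1(x) = 3 + 1/x and P_2(x) = 1/x - 9/x^2.
x = 0 is a singular point because the y'-coefficient 3 + 1/x has a pole at x = 0 and the y-coefficient 1/x - 9/x^2 has a pole at x = 0.
It is a regular singular point because x P_1(x) = p(x) = 3x + 1 and x^2 P_2(x) = q(x) = x - 9 are polynomials, hence analytic at x = 0.
p(0) = 1,  q(0) = -9.
Indicial equation: r(r-1) + p(0) r + q(0) = 0, i.e. r^2 + (p(0) - 1) r + q(0) = 0, i.e. r^2 - 9 = 0.
Discriminant: (0)^2 - 4(-9) = 36, so r = (0 ± 6)/2.
Solving: r_1 = 3, r_2 = -3.

indicial: r^2 - 9 = 0; roots r_1 = 3, r_2 = -3


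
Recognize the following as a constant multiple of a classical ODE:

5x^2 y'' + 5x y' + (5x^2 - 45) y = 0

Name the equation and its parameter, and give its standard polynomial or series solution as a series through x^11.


All three coefficients share the factor 5; dividing through by 5 gives  x^2 y'' + x y' + (x^2 - 9) y = 0.
This matches the Bessel equation x^2 y'' + x y' + (x^2 - nu^2) y = 0 with nu^2 = 9, so nu = 3; the solution bounded at x = 0 is J_3(x).
Frobenius at x = 0: indicial roots ±nu; for r = nu the recurrence k(k + 2nu) c_k = -c_{k-2} gives the standard series J_nu(x) = sum_{k>=0} (-1)^k / (k! (k+nu)!) (x/2)^(2k+nu). Evaluate the first 5 terms:
  k = 0: (-1)^0 / (0! * 3! * 2^3) x^3 = 1/(1*6*8) x^3 = (1/48) x^3
  k = 1: (-1)^1 / (1! * 4! * 2^5) x^5 = -1/(1*24*32) x^5 = (-1/768) x^5
  k = 2: (-1)^2 / (2! * 5! * 2^7) x^7 = 1/(2*120*128) x^7 = (1/30720) x^7
  k = 3: (-1)^3 / (3! * 6! * 2^9) x^9 = -1/(6*720*512) x^9 = (-1/2211840) x^9
  k = 4: (-1)^4 / (4! * 7! * 2^11) x^11 = 1/(24*5040*2048) x^11 = (1/247726080) x^11
Hence J_3(x) = x^11/247726080 - x^9/2211840 + x^7/30720 - x^5/768 + x^3/48 + ....

J_3(x); series = x^11/247726080 - x^9/2211840 + x^7/30720 - x^5/768 + x^3/48


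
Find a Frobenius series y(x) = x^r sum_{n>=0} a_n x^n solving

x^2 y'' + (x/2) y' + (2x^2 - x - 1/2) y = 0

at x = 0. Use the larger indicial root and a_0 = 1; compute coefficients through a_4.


Write in Frobenius form y'' + (p(x)/x) y' + (q(x)/x^2) y = 0:
  p(x) = 1/2,  q(x) = 2x^2 - x - 1/2.
Indicial equation: r(r-1) + (1/2) r + (-1/2) = 0 -> roots r_1 = 1, r_2 = -1/2.
Take r = r_1 = 1. Let y(x) = x^r sum_{n>=0} a_n x^n with a_0 = 1.
Substitute y = x^r sum a_n x^n and match x^{r+n}. The recurrence is
  D(n) a_n - 1 a_{n-1} + 2 a_{n-2} = 0,  where D(n) = (r+n)(r+n-1) + (1/2)(r+n) + (-1/2).
  a_n = [1 a_{n-1} - 2 a_{n-2}] / D(n).
Since the indicial polynomial factors as (r - r_1)(r - r_2), D(n) = (r_1 + n - r_1)(r_1 + n - r_2) = n(n + 3/2).
Evaluating step by step (a_0 = 1):
  n = 1: D(1) = 1(1 + 3/2) = 5/2; numerator = 1(1) = 1; a_1 = (1)/(5/2) = 2/5
  n = 2: D(2) = 2(2 + 3/2) = 7; numerator = 1(2/5) - 2(1) = -8/5; a_2 = (-8/5)/(7) = -8/35
  n = 3: D(3) = 3(3 + 3/2) = 27/2; numerator = 1(-8/35) - 2(2/5) = -36/35; a_3 = (-36/35)/(27/2) = -8/105
  n = 4: D(4) = 4(4 + 3/2) = 22; numerator = 1(-8/105) - 2(-8/35) = 8/21; a_4 = (8/21)/(22) = 4/231

r = 1; a_0 = 1; a_1 = 2/5; a_2 = -8/35; a_3 = -8/105; a_4 = 4/231


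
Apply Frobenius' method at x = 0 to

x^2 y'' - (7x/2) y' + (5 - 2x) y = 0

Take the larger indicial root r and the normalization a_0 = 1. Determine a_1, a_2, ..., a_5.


Write in Frobenius form y'' + (p(x)/x) y' + (q(x)/x^2) y = 0:
  p(x) = -7/2,  q(x) = 5 - 2x.
Indicial equation: r(r-1) + (-7/2) r + (5) = 0 -> roots r_1 = 5/2, r_2 = 2.
Take r = r_1 = 5/2. Let y(x) = x^r sum_{n>=0} a_n x^n with a_0 = 1.
Substitute y = x^r sum a_n x^n and match x^{r+n}. The recurrence is
  D(n) a_n - 2 a_{n-1} = 0,  where D(n) = (r+n)(r+n-1) + (-7/2)(r+n) + (5).
  a_n = 2 / D(n) * a_{n-1}.
Since the indicial polynomial factors as (r - r_1)(r - r_2), D(n) = (r_1 + n - r_1)(r_1 + n - r_2) = n(n + 1/2).
Evaluating step by step (a_0 = 1):
  n = 1: D(1) = 1(1 + 1/2) = 3/2; numerator = 2(1) = 2; a_1 = (2)/(3/2) = 4/3
  n = 2: D(2) = 2(2 + 1/2) = 5; numerator = 2(4/3) = 8/3; a_2 = (8/3)/(5) = 8/15
  n = 3: D(3) = 3(3 + 1/2) = 21/2; numerator = 2(8/15) = 16/15; a_3 = (16/15)/(21/2) = 32/315
  n = 4: D(4) = 4(4 + 1/2) = 18; numerator = 2(32/315) = 64/315; a_4 = (64/315)/(18) = 32/2835
  n = 5: D(5) = 5(5 + 1/2) = 55/2; numerator = 2(32/2835) = 64/2835; a_5 = (64/2835)/(55/2) = 128/155925

r = 5/2; a_0 = 1; a_1 = 4/3; a_2 = 8/15; a_3 = 32/315; a_4 = 32/2835; a_5 = 128/155925


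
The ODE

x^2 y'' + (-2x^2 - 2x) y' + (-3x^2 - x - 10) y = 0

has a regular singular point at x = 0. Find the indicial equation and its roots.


Divide by x^2 to reach normal form y'' + P_1(x) y' + P_2(x) y = 0 with P_1(x) = -2 - 2/x and P_2(x) = -3 - 1/x - 10/x^2.
x = 0 is a singular point because the y'-coefficient -2 - 2/x has a pole at x = 0 and the y-coefficient -3 - 1/x - 10/x^2 has a pole at x = 0.
It is a regular singular point because x P_1(x) = p(x) = -2x - 2 and x^2 P_2(x) = q(x) = -3x^2 - x - 10 are polynomials, hence analytic at x = 0.
p(0) = -2,  q(0) = -10.
Indicial equation: r(r-1) + p(0) r + q(0) = 0, i.e. r^2 + (p(0) - 1) r + q(0) = 0, i.e. r^2 - 3 r - 10 = 0.
Discriminant: (-3)^2 - 4(-10) = 49, so r = (3 ± 7)/2.
Solving: r_1 = 5, r_2 = -2.

indicial: r^2 - 3 r - 10 = 0; roots r_1 = 5, r_2 = -2


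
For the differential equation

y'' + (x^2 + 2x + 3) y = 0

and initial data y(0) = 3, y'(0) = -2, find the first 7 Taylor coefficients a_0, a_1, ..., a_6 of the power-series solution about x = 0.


Ansatz: y(x) = sum_{n>=0} a_n x^n, so y'(x) = sum_{n>=1} n a_n x^(n-1) and y''(x) = sum_{n>=2} n(n-1) a_n x^(n-2).
Substitute into P(x) y'' + Q(x) y' + R(x) y = 0 with P(x) = 1, Q(x) = 0, R(x) = x^2 + 2x + 3, and match powers of x.
Initial conditions: a_0 = 3, a_1 = -2.
Setting the coefficient of each power of x to zero and solving order by order (substituting the coefficients already found):
  x^0: 2 a_2 + 3 a_0 = 0  ->  2 a_2 = -3 a_0 = -9  ->  a_2 = -9/2
  x^1: 6 a_3 + 3 a_1 + 2 a_0 = 0  ->  6 a_3 = -3 a_1 - 2 a_0 = 0  ->  a_3 = 0
  x^2: 12 a_4 + 3 a_2 + 2 a_1 + a_0 = 0  ->  12 a_4 = -3 a_2 - 2 a_1 - a_0 = 29/2  ->  a_4 = 29/24
  x^3: 20 a_5 + 3 a_3 + 2 a_2 + a_1 = 0  ->  20 a_5 = -3 a_3 - 2 a_2 - a_1 = 11  ->  a_5 = 11/20
  x^4: 30 a_6 + 3 a_4 + 2 a_3 + a_2 = 0  ->  30 a_6 = -3 a_4 - 2 a_3 - a_2 = 7/8  ->  a_6 = 7/240
Truncated series: y(x) = 3 - 2 x - (9/2) x^2 + (29/24) x^4 + (11/20) x^5 + (7/240) x^6 + O(x^7).

a_0 = 3; a_1 = -2; a_2 = -9/2; a_3 = 0; a_4 = 29/24; a_5 = 11/20; a_6 = 7/240


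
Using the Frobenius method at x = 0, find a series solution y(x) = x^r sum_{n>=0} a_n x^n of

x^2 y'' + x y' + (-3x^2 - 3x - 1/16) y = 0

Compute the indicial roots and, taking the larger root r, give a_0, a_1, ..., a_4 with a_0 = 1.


Write in Frobenius form y'' + (p(x)/x) y' + (q(x)/x^2) y = 0:
  p(x) = 1,  q(x) = -3x^2 - 3x - 1/16.
Indicial equation: r(r-1) + (1) r + (-1/16) = 0 -> roots r_1 = 1/4, r_2 = -1/4.
Take r = r_1 = 1/4. Let y(x) = x^r sum_{n>=0} a_n x^n with a_0 = 1.
Substitute y = x^r sum a_n x^n and match x^{r+n}. The recurrence is
  D(n) a_n - 3 a_{n-1} - 3 a_{n-2} = 0,  where D(n) = (r+n)(r+n-1) + (1)(r+n) + (-1/16).
  a_n = [3 a_{n-1} + 3 a_{n-2}] / D(n).
Since the indicial polynomial factors as (r - r_1)(r - r_2), D(n) = (r_1 + n - r_1)(r_1 + n - r_2) = n(n + 1/2).
Evaluating step by step (a_0 = 1):
  n = 1: D(1) = 1(1 + 1/2) = 3/2; numerator = 3(1) = 3; a_1 = (3)/(3/2) = 2
  n = 2: D(2) = 2(2 + 1/2) = 5; numerator = 3(2) + 3(1) = 9; a_2 = (9)/(5) = 9/5
  n = 3: D(3) = 3(3 + 1/2) = 21/2; numerator = 3(9/5) + 3(2) = 57/5; a_3 = (57/5)/(21/2) = 38/35
  n = 4: D(4) = 4(4 + 1/2) = 18; numerator = 3(38/35) + 3(9/5) = 303/35; a_4 = (303/35)/(18) = 101/210

r = 1/4; a_0 = 1; a_1 = 2; a_2 = 9/5; a_3 = 38/35; a_4 = 101/210


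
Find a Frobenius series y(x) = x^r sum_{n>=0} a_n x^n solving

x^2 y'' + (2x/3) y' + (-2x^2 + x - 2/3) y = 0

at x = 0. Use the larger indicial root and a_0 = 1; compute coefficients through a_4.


Write in Frobenius form y'' + (p(x)/x) y' + (q(x)/x^2) y = 0:
  p(x) = 2/3,  q(x) = -2x^2 + x - 2/3.
Indicial equation: r(r-1) + (2/3) r + (-2/3) = 0 -> roots r_1 = 1, r_2 = -2/3.
Take r = r_1 = 1. Let y(x) = x^r sum_{n>=0} a_n x^n with a_0 = 1.
Substitute y = x^r sum a_n x^n and match x^{r+n}. The recurrence is
  D(n) a_n + 1 a_{n-1} - 2 a_{n-2} = 0,  where D(n) = (r+n)(r+n-1) + (2/3)(r+n) + (-2/3).
  a_n = [-1 a_{n-1} + 2 a_{n-2}] / D(n).
Since the indicial polynomial factors as (r - r_1)(r - r_2), D(n) = (r_1 + n - r_1)(r_1 + n - r_2) = n(n + 5/3).
Evaluating step by step (a_0 = 1):
  n = 1: D(1) = 1(1 + 5/3) = 8/3; numerator = -1(1) = -1; a_1 = (-1)/(8/3) = -3/8
  n = 2: D(2) = 2(2 + 5/3) = 22/3; numerator = -1(-3/8) + 2(1) = 19/8; a_2 = (19/8)/(22/3) = 57/176
  n = 3: D(3) = 3(3 + 5/3) = 14; numerator = -1(57/176) + 2(-3/8) = -189/176; a_3 = (-189/176)/(14) = -27/352
  n = 4: D(4) = 4(4 + 5/3) = 68/3; numerator = -1(-27/352) + 2(57/176) = 255/352; a_4 = (255/352)/(68/3) = 45/1408

r = 1; a_0 = 1; a_1 = -3/8; a_2 = 57/176; a_3 = -27/352; a_4 = 45/1408


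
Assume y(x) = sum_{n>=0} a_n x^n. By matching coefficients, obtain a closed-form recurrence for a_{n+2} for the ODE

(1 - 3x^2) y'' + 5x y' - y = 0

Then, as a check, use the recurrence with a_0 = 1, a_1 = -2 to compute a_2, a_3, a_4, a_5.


Substitute y = sum_n a_n x^n.
(1 - 3 x^2) y'' contributes (n+2)(n+1) a_{n+2} - 3 n(n-1) a_n at x^n.
5 x y'(x) contributes 5 n a_n at x^n.
-y(x) contributes -1 a_n at x^n.
Matching x^n: (n+2)(n+1) a_{n+2} + (-3 n(n-1) + 5 n - 1) a_n = 0.
Thus a_{n+2} = (3 n(n-1) - 5 n + 1) / ((n+1)(n+2)) * a_n.

Check with a_0 = 1, a_1 = -2 (apply the recurrence for n = 0, 1, 2, 3): a_0 = 1, a_1 = -2, a_2 = 1/2, a_3 = 4/3, a_4 = -1/8, a_5 = 4/15.

a_(n+2) = (3 n(n-1) - 5 n + 1) / ((n+1)(n+2)) * a_n; check: a_0 = 1, a_1 = -2, a_2 = 1/2, a_3 = 4/3, a_4 = -1/8, a_5 = 4/15


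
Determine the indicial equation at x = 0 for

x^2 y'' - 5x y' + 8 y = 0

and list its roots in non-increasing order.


Divide by x^2 to reach normal form y'' + P_1(x) y' + P_2(x) y = 0 with P_1(x) = -5/x and P_2(x) = 8/x^2.
x = 0 is a singular point because the y'-coefficient -5/x has a pole at x = 0 and the y-coefficient 8/x^2 has a pole at x = 0.
It is a regular singular point because x P_1(x) = p(x) = -5 and x^2 P_2(x) = q(x) = 8 are polynomials, hence analytic at x = 0.
p(0) = -5,  q(0) = 8.
Indicial equation: r(r-1) + p(0) r + q(0) = 0, i.e. r^2 + (p(0) - 1) r + q(0) = 0, i.e. r^2 - 6 r + 8 = 0.
Discriminant: (-6)^2 - 4(8) = 4, so r = (6 ± 2)/2.
Solving: r_1 = 4, r_2 = 2.

indicial: r^2 - 6 r + 8 = 0; roots r_1 = 4, r_2 = 2


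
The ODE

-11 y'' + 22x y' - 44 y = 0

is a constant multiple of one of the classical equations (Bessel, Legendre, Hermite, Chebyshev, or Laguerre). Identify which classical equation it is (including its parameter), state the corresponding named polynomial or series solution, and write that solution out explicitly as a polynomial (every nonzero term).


All three coefficients share the factor -11; dividing through by -11 gives  y'' - 2x y' + 4 y = 0.
This matches the Hermite equation y'' - 2x y' + 2n y = 0 with 2n = 4, so n = 2; the polynomial solution is H_2(x).
With y = sum_k a_k x^k, matching x^k gives (k+2)(k+1) a_{k+2} = 2(k - n) a_k = 2(k - 2) a_k. The right side vanishes at k = 2, so the series with the parity of 2 terminates at degree 2.
Standard normalization: leading coefficient of H_n is 2^n, so a_2 = 2^2 = 4. Work downward with a_k = (k+1)(k+2) a_{k+2} / (2(k - n)):
  a_0 = (1)(2)(4) / (2(0 - 2)) = 8/(-4) = -2
Hence H_2(x) = 4 x^2 - 2.

H_2(x); series = 4 x^2 - 2


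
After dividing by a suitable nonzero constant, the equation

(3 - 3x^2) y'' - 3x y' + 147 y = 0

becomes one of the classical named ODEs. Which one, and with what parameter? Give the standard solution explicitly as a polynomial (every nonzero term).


All three coefficients share the factor 3; dividing through by 3 gives  (1 - x^2) y'' - x y' + 49 y = 0.
This matches the Chebyshev equation (1 - x^2) y'' - x y' + n^2 y = 0 (note the -x y' term, not -2x y') with n^2 = 49, so n = 7; the polynomial solution is T_7(x).
With y = sum_k a_k x^k, matching x^k gives (k+2)(k+1) a_{k+2} = (k^2 - n^2) a_k = (k - 7)(k + 7) a_k. The right side vanishes at k = 7, so the series with the parity of 7 terminates at degree 7.
Standard normalization: leading coefficient of T_n is 2^(n-1), so a_7 = 2^6 = 64. Work downward with a_k = (k+1)(k+2) a_{k+2} / ((k - 7)(k + 7)):
  a_5 = (6)(7)(64) / ((5 - 7)(5 + 7)) = 2688/(-24) = -112
  a_3 = (4)(5)(-112) / ((3 - 7)(3 + 7)) = -2240/(-40) = 56
  a_1 = (2)(3)(56) / ((1 - 7)(1 + 7)) = 336/(-48) = -7
Hence T_7(x) = 64 x^7 - 112 x^5 + 56 x^3 - 7 x.

T_7(x); series = 64 x^7 - 112 x^5 + 56 x^3 - 7 x


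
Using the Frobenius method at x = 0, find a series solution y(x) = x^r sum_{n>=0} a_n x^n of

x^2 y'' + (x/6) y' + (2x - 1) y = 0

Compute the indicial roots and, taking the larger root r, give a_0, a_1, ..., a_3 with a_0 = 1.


Write in Frobenius form y'' + (p(x)/x) y' + (q(x)/x^2) y = 0:
  p(x) = 1/6,  q(x) = 2x - 1.
Indicial equation: r(r-1) + (1/6) r + (-1) = 0 -> roots r_1 = 3/2, r_2 = -2/3.
Take r = r_1 = 3/2. Let y(x) = x^r sum_{n>=0} a_n x^n with a_0 = 1.
Substitute y = x^r sum a_n x^n and match x^{r+n}. The recurrence is
  D(n) a_n + 2 a_{n-1} = 0,  where D(n) = (r+n)(r+n-1) + (1/6)(r+n) + (-1).
  a_n = -2 / D(n) * a_{n-1}.
Since the indicial polynomial factors as (r - r_1)(r - r_2), D(n) = (r_1 + n - r_1)(r_1 + n - r_2) = n(n + 13/6).
Evaluating step by step (a_0 = 1):
  n = 1: D(1) = 1(1 + 13/6) = 19/6; numerator = -2(1) = -2; a_1 = (-2)/(19/6) = -12/19
  n = 2: D(2) = 2(2 + 13/6) = 25/3; numerator = -2(-12/19) = 24/19; a_2 = (24/19)/(25/3) = 72/475
  n = 3: D(3) = 3(3 + 13/6) = 31/2; numerator = -2(72/475) = -144/475; a_3 = (-144/475)/(31/2) = -288/14725

r = 3/2; a_0 = 1; a_1 = -12/19; a_2 = 72/475; a_3 = -288/14725


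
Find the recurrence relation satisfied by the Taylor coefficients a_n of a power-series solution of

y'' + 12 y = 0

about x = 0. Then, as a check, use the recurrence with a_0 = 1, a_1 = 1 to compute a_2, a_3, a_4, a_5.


Substitute y = sum_n a_n x^n into y'' + (const) y = 0.
y''(x) = sum_{n>=0} (n+2)(n+1) a_{n+2} x^n.
The ODE becomes sum_n [(n+2)(n+1) a_{n+2} + 12 a_n] x^n = 0.
Setting each coefficient to zero gives the recurrence:
  (n+2)(n+1) a_{n+2} + 12 a_n = 0,
  a_{n+2} = -12 / ((n+1)(n+2)) a_n.

Check with a_0 = 1, a_1 = 1 (apply the recurrence for n = 0, 1, 2, 3): a_0 = 1, a_1 = 1, a_2 = -6, a_3 = -2, a_4 = 6, a_5 = 6/5.

a_{n+2} = -12/((n+1)(n+2)) * a_n; check: a_0 = 1, a_1 = 1, a_2 = -6, a_3 = -2, a_4 = 6, a_5 = 6/5


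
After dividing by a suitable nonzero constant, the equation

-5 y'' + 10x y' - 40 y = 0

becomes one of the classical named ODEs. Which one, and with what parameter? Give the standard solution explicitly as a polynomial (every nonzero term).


All three coefficients share the factor -5; dividing through by -5 gives  y'' - 2x y' + 8 y = 0.
This matches the Hermite equation y'' - 2x y' + 2n y = 0 with 2n = 8, so n = 4; the polynomial solution is H_4(x).
With y = sum_k a_k x^k, matching x^k gives (k+2)(k+1) a_{k+2} = 2(k - n) a_k = 2(k - 4) a_k. The right side vanishes at k = 4, so the series with the parity of 4 terminates at degree 4.
Standard normalization: leading coefficient of H_n is 2^n, so a_4 = 2^4 = 16. Work downward with a_k = (k+1)(k+2) a_{k+2} / (2(k - n)):
  a_2 = (3)(4)(16) / (2(2 - 4)) = 192/(-4) = -48
  a_0 = (1)(2)(-48) / (2(0 - 4)) = -96/(-8) = 12
Hence H_4(x) = 16 x^4 - 48 x^2 + 12.

H_4(x); series = 16 x^4 - 48 x^2 + 12


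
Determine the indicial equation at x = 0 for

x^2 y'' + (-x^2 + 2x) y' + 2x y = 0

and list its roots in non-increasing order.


Divide by x^2 to reach normal form y'' + P_1(x) y' + P_2(x) y = 0 with P_1(x) = -1 + 2/x and P_2(x) = 2/x.
x = 0 is a singular point because the y'-coefficient -1 + 2/x has a pole at x = 0 and the y-coefficient 2/x has a pole at x = 0.
It is a regular singular point because x P_1(x) = p(x) = 2 - x and x^2 P_2(x) = q(x) = 2x are polynomials, hence analytic at x = 0.
p(0) = 2,  q(0) = 0.
Indicial equation: r(r-1) + p(0) r + q(0) = 0, i.e. r^2 + (p(0) - 1) r + q(0) = 0, i.e. r^2 + 1 r = 0.
Discriminant: (1)^2 - 4(0) = 1, so r = (-1 ± 1)/2.
Solving: r_1 = 0, r_2 = -1.

indicial: r^2 + 1 r = 0; roots r_1 = 0, r_2 = -1


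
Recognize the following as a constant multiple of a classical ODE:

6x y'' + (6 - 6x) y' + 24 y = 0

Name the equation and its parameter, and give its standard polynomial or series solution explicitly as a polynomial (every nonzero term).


All three coefficients share the factor 6; dividing through by 6 gives  x y'' + (1 - x) y' + 4 y = 0.
This matches the Laguerre equation x y'' + (1 - x) y' + n y = 0 with n = 4; the polynomial solution is L_4(x).
With y = sum_k a_k x^k, matching x^k gives (k+1)k a_{k+1} + (k+1) a_{k+1} - k a_k + n a_k = 0, i.e. (k+1)^2 a_{k+1} = (k - n) a_k = (k - 4) a_k. The right side vanishes at k = 4, so the series terminates at degree 4.
Standard normalization L_n(0) = 1 gives a_0 = 1. Work upward with a_{k+1} = (k - 4) a_k / (k+1)^2:
  a_1 = (0 - 4)(1) / 1^2 = -4/1 = -4
  a_2 = (1 - 4)(-4) / 2^2 = 12/4 = 3
  a_3 = (2 - 4)(3) / 3^2 = -6/9 = -2/3
  a_4 = (3 - 4)(-2/3) / 4^2 = (2/3)/16 = 1/24
Hence L_4(x) = x^4/24 - 2 x^3/3 + 3 x^2 - 4 x + 1.

L_4(x); series = x^4/24 - 2 x^3/3 + 3 x^2 - 4 x + 1


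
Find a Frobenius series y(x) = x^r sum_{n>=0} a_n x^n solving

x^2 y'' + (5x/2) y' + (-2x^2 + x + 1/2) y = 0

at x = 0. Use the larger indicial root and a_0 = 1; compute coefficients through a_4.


Write in Frobenius form y'' + (p(x)/x) y' + (q(x)/x^2) y = 0:
  p(x) = 5/2,  q(x) = -2x^2 + x + 1/2.
Indicial equation: r(r-1) + (5/2) r + (1/2) = 0 -> roots r_1 = -1/2, r_2 = -1.
Take r = r_1 = -1/2. Let y(x) = x^r sum_{n>=0} a_n x^n with a_0 = 1.
Substitute y = x^r sum a_n x^n and match x^{r+n}. The recurrence is
  D(n) a_n + 1 a_{n-1} - 2 a_{n-2} = 0,  where D(n) = (r+n)(r+n-1) + (5/2)(r+n) + (1/2).
  a_n = [-1 a_{n-1} + 2 a_{n-2}] / D(n).
Since the indicial polynomial factors as (r - r_1)(r - r_2), D(n) = (r_1 + n - r_1)(r_1 + n - r_2) = n(n + 1/2).
Evaluating step by step (a_0 = 1):
  n = 1: D(1) = 1(1 + 1/2) = 3/2; numerator = -1(1) = -1; a_1 = (-1)/(3/2) = -2/3
  n = 2: D(2) = 2(2 + 1/2) = 5; numerator = -1(-2/3) + 2(1) = 8/3; a_2 = (8/3)/(5) = 8/15
  n = 3: D(3) = 3(3 + 1/2) = 21/2; numerator = -1(8/15) + 2(-2/3) = -28/15; a_3 = (-28/15)/(21/2) = -8/45
  n = 4: D(4) = 4(4 + 1/2) = 18; numerator = -1(-8/45) + 2(8/15) = 56/45; a_4 = (56/45)/(18) = 28/405

r = -1/2; a_0 = 1; a_1 = -2/3; a_2 = 8/15; a_3 = -8/45; a_4 = 28/405


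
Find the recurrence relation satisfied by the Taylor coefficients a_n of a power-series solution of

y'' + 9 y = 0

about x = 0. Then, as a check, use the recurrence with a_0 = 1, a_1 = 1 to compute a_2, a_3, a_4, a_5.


Substitute y = sum_n a_n x^n into y'' + (const) y = 0.
y''(x) = sum_{n>=0} (n+2)(n+1) a_{n+2} x^n.
The ODE becomes sum_n [(n+2)(n+1) a_{n+2} + 9 a_n] x^n = 0.
Setting each coefficient to zero gives the recurrence:
  (n+2)(n+1) a_{n+2} + 9 a_n = 0,
  a_{n+2} = -9 / ((n+1)(n+2)) a_n.

Check with a_0 = 1, a_1 = 1 (apply the recurrence for n = 0, 1, 2, 3): a_0 = 1, a_1 = 1, a_2 = -9/2, a_3 = -3/2, a_4 = 27/8, a_5 = 27/40.

a_{n+2} = -9/((n+1)(n+2)) * a_n; check: a_0 = 1, a_1 = 1, a_2 = -9/2, a_3 = -3/2, a_4 = 27/8, a_5 = 27/40


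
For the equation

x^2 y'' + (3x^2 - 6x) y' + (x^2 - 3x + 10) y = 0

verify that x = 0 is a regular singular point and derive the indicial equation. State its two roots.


Divide by x^2 to reach normal form y'' + P_1(x) y' + P_2(x) y = 0 with P_1(x) = 3 - 6/x and P_2(x) = 1 - 3/x + 10/x^2.
x = 0 is a singular point because the y'-coefficient 3 - 6/x has a pole at x = 0 and the y-coefficient 1 - 3/x + 10/x^2 has a pole at x = 0.
It is a regular singular point because x P_1(x) = p(x) = 3x - 6 and x^2 P_2(x) = q(x) = x^2 - 3x + 10 are polynomials, hence analytic at x = 0.
p(0) = -6,  q(0) = 10.
Indicial equation: r(r-1) + p(0) r + q(0) = 0, i.e. r^2 + (p(0) - 1) r + q(0) = 0, i.e. r^2 - 7 r + 10 = 0.
Discriminant: (-7)^2 - 4(10) = 9, so r = (7 ± 3)/2.
Solving: r_1 = 5, r_2 = 2.

indicial: r^2 - 7 r + 10 = 0; roots r_1 = 5, r_2 = 2


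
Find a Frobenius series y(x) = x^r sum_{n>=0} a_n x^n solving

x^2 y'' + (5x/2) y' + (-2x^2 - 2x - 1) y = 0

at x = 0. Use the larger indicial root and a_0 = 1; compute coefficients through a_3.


Write in Frobenius form y'' + (p(x)/x) y' + (q(x)/x^2) y = 0:
  p(x) = 5/2,  q(x) = -2x^2 - 2x - 1.
Indicial equation: r(r-1) + (5/2) r + (-1) = 0 -> roots r_1 = 1/2, r_2 = -2.
Take r = r_1 = 1/2. Let y(x) = x^r sum_{n>=0} a_n x^n with a_0 = 1.
Substitute y = x^r sum a_n x^n and match x^{r+n}. The recurrence is
  D(n) a_n - 2 a_{n-1} - 2 a_{n-2} = 0,  where D(n) = (r+n)(r+n-1) + (5/2)(r+n) + (-1).
  a_n = [2 a_{n-1} + 2 a_{n-2}] / D(n).
Since the indicial polynomial factors as (r - r_1)(r - r_2), D(n) = (r_1 + n - r_1)(r_1 + n - r_2) = n(n + 5/2).
Evaluating step by step (a_0 = 1):
  n = 1: D(1) = 1(1 + 5/2) = 7/2; numerator = 2(1) = 2; a_1 = (2)/(7/2) = 4/7
  n = 2: D(2) = 2(2 + 5/2) = 9; numerator = 2(4/7) + 2(1) = 22/7; a_2 = (22/7)/(9) = 22/63
  n = 3: D(3) = 3(3 + 5/2) = 33/2; numerator = 2(22/63) + 2(4/7) = 116/63; a_3 = (116/63)/(33/2) = 232/2079

r = 1/2; a_0 = 1; a_1 = 4/7; a_2 = 22/63; a_3 = 232/2079


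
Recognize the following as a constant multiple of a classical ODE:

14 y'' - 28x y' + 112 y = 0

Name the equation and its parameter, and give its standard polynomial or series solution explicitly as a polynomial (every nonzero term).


All three coefficients share the factor 14; dividing through by 14 gives  y'' - 2x y' + 8 y = 0.
This matches the Hermite equation y'' - 2x y' + 2n y = 0 with 2n = 8, so n = 4; the polynomial solution is H_4(x).
With y = sum_k a_k x^k, matching x^k gives (k+2)(k+1) a_{k+2} = 2(k - n) a_k = 2(k - 4) a_k. The right side vanishes at k = 4, so the series with the parity of 4 terminates at degree 4.
Standard normalization: leading coefficient of H_n is 2^n, so a_4 = 2^4 = 16. Work downward with a_k = (k+1)(k+2) a_{k+2} / (2(k - n)):
  a_2 = (3)(4)(16) / (2(2 - 4)) = 192/(-4) = -48
  a_0 = (1)(2)(-48) / (2(0 - 4)) = -96/(-8) = 12
Hence H_4(x) = 16 x^4 - 48 x^2 + 12.

H_4(x); series = 16 x^4 - 48 x^2 + 12


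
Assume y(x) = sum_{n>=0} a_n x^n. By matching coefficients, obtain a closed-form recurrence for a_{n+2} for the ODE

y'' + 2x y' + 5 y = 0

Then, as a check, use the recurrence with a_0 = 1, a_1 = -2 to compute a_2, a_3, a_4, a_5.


Substitute y = sum_n a_n x^n.
y''(x) has coefficient (n+2)(n+1) a_{n+2} at x^n;
2 x y'(x) has coefficient 2 n a_n at x^n (shift);
5 y(x) has coefficient 5 a_n at x^n.
Matching x^n: (n+2)(n+1) a_{n+2} + (2n + 5) a_n = 0.
Thus a_{n+2} = (-2n - 5) / ((n+1)(n+2)) * a_n.

Check with a_0 = 1, a_1 = -2 (apply the recurrence for n = 0, 1, 2, 3): a_0 = 1, a_1 = -2, a_2 = -5/2, a_3 = 7/3, a_4 = 15/8, a_5 = -77/60.

a_(n+2) = (-2n - 5) / ((n+1)(n+2)) * a_n; check: a_0 = 1, a_1 = -2, a_2 = -5/2, a_3 = 7/3, a_4 = 15/8, a_5 = -77/60


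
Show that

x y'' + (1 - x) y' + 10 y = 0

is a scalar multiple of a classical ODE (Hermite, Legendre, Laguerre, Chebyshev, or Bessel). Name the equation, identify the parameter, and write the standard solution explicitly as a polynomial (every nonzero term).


The equation is already in a standard form:  x y'' + (1 - x) y' + 10 y = 0.
This matches the Laguerre equation x y'' + (1 - x) y' + n y = 0 with n = 10; the polynomial solution is L_10(x).
With y = sum_k a_k x^k, matching x^k gives (k+1)k a_{k+1} + (k+1) a_{k+1} - k a_k + n a_k = 0, i.e. (k+1)^2 a_{k+1} = (k - n) a_k = (k - 10) a_k. The right side vanishes at k = 10, so the series terminates at degree 10.
Standard normalization L_n(0) = 1 gives a_0 = 1. Work upward with a_{k+1} = (k - 10) a_k / (k+1)^2:
  a_1 = (0 - 10)(1) / 1^2 = -10/1 = -10
  a_2 = (1 - 10)(-10) / 2^2 = 90/4 = 45/2
  a_3 = (2 - 10)(45/2) / 3^2 = -180/9 = -20
  a_4 = (3 - 10)(-20) / 4^2 = 140/16 = 35/4
  a_5 = (4 - 10)(35/4) / 5^2 = (-105/2)/25 = -21/10
  a_6 = (5 - 10)(-21/10) / 6^2 = (21/2)/36 = 7/24
  a_7 = (6 - 10)(7/24) / 7^2 = (-7/6)/49 = -1/42
  a_8 = (7 - 10)(-1/42) / 8^2 = (1/14)/64 = 1/896
  a_9 = (8 - 10)(1/896) / 9^2 = (-1/448)/81 = -1/36288
  a_10 = (9 - 10)(-1/36288) / 10^2 = (1/36288)/100 = 1/3628800
Hence L_10(x) = x^10/3628800 - x^9/36288 + x^8/896 - x^7/42 + 7 x^6/24 - 21 x^5/10 + 35 x^4/4 - 20 x^3 + 45 x^2/2 - 10 x + 1.

L_10(x); series = x^10/3628800 - x^9/36288 + x^8/896 - x^7/42 + 7 x^6/24 - 21 x^5/10 + 35 x^4/4 - 20 x^3 + 45 x^2/2 - 10 x + 1


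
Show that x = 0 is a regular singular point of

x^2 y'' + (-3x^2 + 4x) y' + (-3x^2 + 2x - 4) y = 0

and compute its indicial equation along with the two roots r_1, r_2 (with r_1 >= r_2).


Divide by x^2 to reach normal form y'' + P_1(x) y' + P_2(x) y = 0 with P_1(x) = -3 + 4/x and P_2(x) = -3 + 2/x - 4/x^2.
x = 0 is a singular point because the y'-coefficient -3 + 4/x has a pole at x = 0 and the y-coefficient -3 + 2/x - 4/x^2 has a pole at x = 0.
It is a regular singular point because x P_1(x) = p(x) = 4 - 3x and x^2 P_2(x) = q(x) = -3x^2 + 2x - 4 are polynomials, hence analytic at x = 0.
p(0) = 4,  q(0) = -4.
Indicial equation: r(r-1) + p(0) r + q(0) = 0, i.e. r^2 + (p(0) - 1) r + q(0) = 0, i.e. r^2 + 3 r - 4 = 0.
Discriminant: (3)^2 - 4(-4) = 25, so r = (-3 ± 5)/2.
Solving: r_1 = 1, r_2 = -4.

indicial: r^2 + 3 r - 4 = 0; roots r_1 = 1, r_2 = -4


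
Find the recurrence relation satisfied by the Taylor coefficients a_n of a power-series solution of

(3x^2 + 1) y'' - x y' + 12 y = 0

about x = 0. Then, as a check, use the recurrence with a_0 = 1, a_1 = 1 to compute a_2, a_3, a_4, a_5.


Substitute y = sum_n a_n x^n.
(1 + 3 x^2) y'' contributes (n+2)(n+1) a_{n+2} + 3 n(n-1) a_n at x^n.
-x y'(x) contributes -n a_n at x^n.
12 y(x) contributes 12 a_n at x^n.
Matching x^n: (n+2)(n+1) a_{n+2} + (3 n(n-1) - n + 12) a_n = 0.
Thus a_{n+2} = (-3 n(n-1) + n - 12) / ((n+1)(n+2)) * a_n.

Check with a_0 = 1, a_1 = 1 (apply the recurrence for n = 0, 1, 2, 3): a_0 = 1, a_1 = 1, a_2 = -6, a_3 = -11/6, a_4 = 8, a_5 = 99/40.

a_(n+2) = (-3 n(n-1) + n - 12) / ((n+1)(n+2)) * a_n; check: a_0 = 1, a_1 = 1, a_2 = -6, a_3 = -11/6, a_4 = 8, a_5 = 99/40


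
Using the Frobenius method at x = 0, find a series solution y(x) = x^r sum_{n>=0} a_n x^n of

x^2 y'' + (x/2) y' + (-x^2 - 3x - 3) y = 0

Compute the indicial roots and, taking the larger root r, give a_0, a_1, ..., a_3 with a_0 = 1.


Write in Frobenius form y'' + (p(x)/x) y' + (q(x)/x^2) y = 0:
  p(x) = 1/2,  q(x) = -x^2 - 3x - 3.
Indicial equation: r(r-1) + (1/2) r + (-3) = 0 -> roots r_1 = 2, r_2 = -3/2.
Take r = r_1 = 2. Let y(x) = x^r sum_{n>=0} a_n x^n with a_0 = 1.
Substitute y = x^r sum a_n x^n and match x^{r+n}. The recurrence is
  D(n) a_n - 3 a_{n-1} - 1 a_{n-2} = 0,  where D(n) = (r+n)(r+n-1) + (1/2)(r+n) + (-3).
  a_n = [3 a_{n-1} + 1 a_{n-2}] / D(n).
Since the indicial polynomial factors as (r - r_1)(r - r_2), D(n) = (r_1 + n - r_1)(r_1 + n - r_2) = n(n + 7/2).
Evaluating step by step (a_0 = 1):
  n = 1: D(1) = 1(1 + 7/2) = 9/2; numerator = 3(1) = 3; a_1 = (3)/(9/2) = 2/3
  n = 2: D(2) = 2(2 + 7/2) = 11; numerator = 3(2/3) + 1(1) = 3; a_2 = (3)/(11) = 3/11
  n = 3: D(3) = 3(3 + 7/2) = 39/2; numerator = 3(3/11) + 1(2/3) = 49/33; a_3 = (49/33)/(39/2) = 98/1287

r = 2; a_0 = 1; a_1 = 2/3; a_2 = 3/11; a_3 = 98/1287


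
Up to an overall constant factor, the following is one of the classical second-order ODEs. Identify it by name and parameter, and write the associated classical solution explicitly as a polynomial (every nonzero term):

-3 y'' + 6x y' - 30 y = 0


All three coefficients share the factor -3; dividing through by -3 gives  y'' - 2x y' + 10 y = 0.
This matches the Hermite equation y'' - 2x y' + 2n y = 0 with 2n = 10, so n = 5; the polynomial solution is H_5(x).
With y = sum_k a_k x^k, matching x^k gives (k+2)(k+1) a_{k+2} = 2(k - n) a_k = 2(k - 5) a_k. The right side vanishes at k = 5, so the series with the parity of 5 terminates at degree 5.
Standard normalization: leading coefficient of H_n is 2^n, so a_5 = 2^5 = 32. Work downward with a_k = (k+1)(k+2) a_{k+2} / (2(k - n)):
  a_3 = (4)(5)(32) / (2(3 - 5)) = 640/(-4) = -160
  a_1 = (2)(3)(-160) / (2(1 - 5)) = -960/(-8) = 120
Hence H_5(x) = 32 x^5 - 160 x^3 + 120 x.

H_5(x); series = 32 x^5 - 160 x^3 + 120 x


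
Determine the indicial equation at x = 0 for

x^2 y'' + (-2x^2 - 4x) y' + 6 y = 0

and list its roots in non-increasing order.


Divide by x^2 to reach normal form y'' + P_1(x) y' + P_2(x) y = 0 with P_1(x) = -2 - 4/x and P_2(x) = 6/x^2.
x = 0 is a singular point because the y'-coefficient -2 - 4/x has a pole at x = 0 and the y-coefficient 6/x^2 has a pole at x = 0.
It is a regular singular point because x P_1(x) = p(x) = -2x - 4 and x^2 P_2(x) = q(x) = 6 are polynomials, hence analytic at x = 0.
p(0) = -4,  q(0) = 6.
Indicial equation: r(r-1) + p(0) r + q(0) = 0, i.e. r^2 + (p(0) - 1) r + q(0) = 0, i.e. r^2 - 5 r + 6 = 0.
Discriminant: (-5)^2 - 4(6) = 1, so r = (5 ± 1)/2.
Solving: r_1 = 3, r_2 = 2.

indicial: r^2 - 5 r + 6 = 0; roots r_1 = 3, r_2 = 2


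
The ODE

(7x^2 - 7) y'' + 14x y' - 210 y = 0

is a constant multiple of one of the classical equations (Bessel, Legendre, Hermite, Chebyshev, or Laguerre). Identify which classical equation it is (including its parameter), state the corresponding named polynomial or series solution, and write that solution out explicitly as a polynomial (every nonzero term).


All three coefficients share the factor -7; dividing through by -7 gives  (1 - x^2) y'' - 2x y' + 30 y = 0.
This matches the Legendre equation (1 - x^2) y'' - 2x y' + n(n+1) y = 0 (note the -2x y' term) with n(n+1) = 30, so n = 5; the polynomial solution is P_5(x).
With y = sum_k a_k x^k, matching x^k gives (k+2)(k+1) a_{k+2} = [k(k+1) - n(n+1)] a_k = (k - 5)(k + 6) a_k. The right side vanishes at k = 5, so the series with the parity of 5 terminates at degree 5.
Standard normalization (P_n(1) = 1): leading coefficient (2n)!/(2^n (n!)^2) = 3628800/(32*14400) = 63/8, so a_5 = 63/8. Work downward with a_k = (k+1)(k+2) a_{k+2} / ((k - 5)(k + 6)):
  a_3 = (4)(5)(63/8) / ((3 - 5)(3 + 6)) = (315/2)/(-18) = -35/4
  a_1 = (2)(3)(-35/4) / ((1 - 5)(1 + 6)) = (-105/2)/(-28) = 15/8
Hence P_5(x) = 63 x^5/8 - 35 x^3/4 + 15 x/8.

P_5(x); series = 63 x^5/8 - 35 x^3/4 + 15 x/8


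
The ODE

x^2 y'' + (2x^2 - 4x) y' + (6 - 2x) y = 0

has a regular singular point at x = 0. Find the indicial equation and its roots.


Divide by x^2 to reach normal form y'' + P_1(x) y' + P_2(x) y = 0 with P_1(x) = 2 - 4/x and P_2(x) = -2/x + 6/x^2.
x = 0 is a singular point because the y'-coefficient 2 - 4/x has a pole at x = 0 and the y-coefficient -2/x + 6/x^2 has a pole at x = 0.
It is a regular singular point because x P_1(x) = p(x) = 2x - 4 and x^2 P_2(x) = q(x) = 6 - 2x are polynomials, hence analytic at x = 0.
p(0) = -4,  q(0) = 6.
Indicial equation: r(r-1) + p(0) r + q(0) = 0, i.e. r^2 + (p(0) - 1) r + q(0) = 0, i.e. r^2 - 5 r + 6 = 0.
Discriminant: (-5)^2 - 4(6) = 1, so r = (5 ± 1)/2.
Solving: r_1 = 3, r_2 = 2.

indicial: r^2 - 5 r + 6 = 0; roots r_1 = 3, r_2 = 2


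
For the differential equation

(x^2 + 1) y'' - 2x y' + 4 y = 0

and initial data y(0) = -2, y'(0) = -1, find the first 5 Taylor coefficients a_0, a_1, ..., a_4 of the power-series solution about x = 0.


Ansatz: y(x) = sum_{n>=0} a_n x^n, so y'(x) = sum_{n>=1} n a_n x^(n-1) and y''(x) = sum_{n>=2} n(n-1) a_n x^(n-2).
Substitute into P(x) y'' + Q(x) y' + R(x) y = 0 with P(x) = x^2 + 1, Q(x) = -2x, R(x) = 4, and match powers of x.
Initial conditions: a_0 = -2, a_1 = -1.
Setting the coefficient of each power of x to zero and solving order by order (substituting the coefficients already found):
  x^0: 2 a_2 + 4 a_0 = 0  ->  2 a_2 = -4 a_0 = 8  ->  a_2 = 4
  x^1: 6 a_3 + 2 a_1 = 0  ->  6 a_3 = -2 a_1 = 2  ->  a_3 = 1/3
  x^2: 12 a_4 + 2 a_2 = 0  ->  12 a_4 = -2 a_2 = -8  ->  a_4 = -2/3
Truncated series: y(x) = -2 - x + 4 x^2 + (1/3) x^3 - (2/3) x^4 + O(x^5).

a_0 = -2; a_1 = -1; a_2 = 4; a_3 = 1/3; a_4 = -2/3


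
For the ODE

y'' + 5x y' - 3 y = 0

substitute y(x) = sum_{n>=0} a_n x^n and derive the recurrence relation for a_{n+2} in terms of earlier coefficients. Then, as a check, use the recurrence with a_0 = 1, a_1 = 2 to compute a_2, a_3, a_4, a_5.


Substitute y = sum_n a_n x^n.
y''(x) has coefficient (n+2)(n+1) a_{n+2} at x^n;
5 x y'(x) has coefficient 5 n a_n at x^n (shift);
-3 y(x) has coefficient -3 a_n at x^n.
Matching x^n: (n+2)(n+1) a_{n+2} + (5n - 3) a_n = 0.
Thus a_{n+2} = (-5n + 3) / ((n+1)(n+2)) * a_n.

Check with a_0 = 1, a_1 = 2 (apply the recurrence for n = 0, 1, 2, 3): a_0 = 1, a_1 = 2, a_2 = 3/2, a_3 = -2/3, a_4 = -7/8, a_5 = 2/5.

a_(n+2) = (-5n + 3) / ((n+1)(n+2)) * a_n; check: a_0 = 1, a_1 = 2, a_2 = 3/2, a_3 = -2/3, a_4 = -7/8, a_5 = 2/5


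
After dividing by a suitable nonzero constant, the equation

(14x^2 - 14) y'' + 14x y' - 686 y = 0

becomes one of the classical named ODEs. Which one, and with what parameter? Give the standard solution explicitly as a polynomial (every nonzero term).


All three coefficients share the factor -14; dividing through by -14 gives  (1 - x^2) y'' - x y' + 49 y = 0.
This matches the Chebyshev equation (1 - x^2) y'' - x y' + n^2 y = 0 (note the -x y' term, not -2x y') with n^2 = 49, so n = 7; the polynomial solution is T_7(x).
With y = sum_k a_k x^k, matching x^k gives (k+2)(k+1) a_{k+2} = (k^2 - n^2) a_k = (k - 7)(k + 7) a_k. The right side vanishes at k = 7, so the series with the parity of 7 terminates at degree 7.
Standard normalization: leading coefficient of T_n is 2^(n-1), so a_7 = 2^6 = 64. Work downward with a_k = (k+1)(k+2) a_{k+2} / ((k - 7)(k + 7)):
  a_5 = (6)(7)(64) / ((5 - 7)(5 + 7)) = 2688/(-24) = -112
  a_3 = (4)(5)(-112) / ((3 - 7)(3 + 7)) = -2240/(-40) = 56
  a_1 = (2)(3)(56) / ((1 - 7)(1 + 7)) = 336/(-48) = -7
Hence T_7(x) = 64 x^7 - 112 x^5 + 56 x^3 - 7 x.

T_7(x); series = 64 x^7 - 112 x^5 + 56 x^3 - 7 x
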